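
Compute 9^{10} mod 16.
1

Using successive squaring:
Binary expansion of 10: 1010
Powers of 9 mod 16 (each is the square of the previous):
  9^1 ≡ 9 (mod 16)
  9^2 ≡ 9² = 81 ≡ 1 (mod 16)
  9^4 ≡ 1² = 1 ≡ 1 (mod 16)
  9^8 ≡ 1² = 1 ≡ 1 (mod 16)
10 = 8 + 2, so 9^10 = 9^8 × 9^2 ≡ 1 × 1 (mod 16)
Multiplying step by step:
  1 × 1 = 1 ≡ 1 (mod 16)
Result: 9^10 ≡ 1 (mod 16)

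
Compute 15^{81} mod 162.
81

Using successive squaring:
Binary expansion of 81: 1010001
Powers of 15 mod 162 (each is the square of the previous):
  15^1 ≡ 15 (mod 162)
  15^2 ≡ 15² = 225 ≡ 63 (mod 162)
  15^4 ≡ 63² = 3969 ≡ 81 (mod 162)
  15^8 ≡ 81² = 6561 ≡ 81 (mod 162)
  15^16 ≡ 81² = 6561 ≡ 81 (mod 162)
  15^32 ≡ 81² = 6561 ≡ 81 (mod 162)
  15^64 ≡ 81² = 6561 ≡ 81 (mod 162)
81 = 64 + 16 + 1, so 15^81 = 15^64 × 15^16 × 15^1 ≡ 81 × 81 × 15 (mod 162)
Multiplying step by step:
  81 × 81 = 6561 ≡ 81 (mod 162)
  81 × 15 = 1215 ≡ 81 (mod 162)
Result: 15^81 ≡ 81 (mod 162)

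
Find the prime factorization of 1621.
1621

Divide by primes starting from smallest:
1621 ÷ 1621 = 1

1621 = 1621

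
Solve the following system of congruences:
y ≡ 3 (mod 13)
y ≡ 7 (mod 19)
159

Using the Chinese Remainder Theorem:
M = product of moduli = 247
For equation 1: M_1 = 19, 19 ≡ 6 (mod 13), inverse of 19 mod 13 is 11 (check: 6 × 11 = 66 ≡ 1 (mod 13))
For equation 2: M_2 = 13, 13 ≡ 13 (mod 19), inverse of 13 mod 19 is 3 (check: 13 × 3 = 39 ≡ 1 (mod 19))
Combine: y ≡ Σ r_i×M_i×(M_i⁻¹ mod m_i) = 3×19×11 + 7×13×3 = 627 + 273 = 900
900 mod 247 = 159
y ≡ 159 (mod 247)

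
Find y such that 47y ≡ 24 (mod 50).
42

Since gcd(47, 50) = 1 divides 24, a solution exists.
Multiply both sides by the inverse of 47 mod 50:
  47^(-1) mod 50 = 33
  x ≡ 33 × 24 ≡ 792 ≡ 42 (mod 50)
Verification: 47 × 42 = 1974 = 39 × 50 + 24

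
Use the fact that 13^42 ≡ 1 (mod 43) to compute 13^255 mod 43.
By Fermat: 13^{42} ≡ 1 (mod 43). 255 ≡ 3 (mod 42). So 13^{255} ≡ 13^{3} ≡ 4 (mod 43)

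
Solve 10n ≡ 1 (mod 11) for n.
10^(-1) ≡ 10 (mod 11). Verification: 10 × 10 = 100 ≡ 1 (mod 11)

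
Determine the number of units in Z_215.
168

Prime factorization: 215 = 5 × 43
Using the formula φ(n) = n × Π(1 - 1/p) for each prime factor p:
φ(215) = 215 × (1 - 1/5) × (1 - 1/43)
φ(215) = 168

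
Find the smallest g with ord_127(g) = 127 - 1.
p - 1 = 126 has prime divisors 2, 3, 7. h is a primitive root mod 127 iff h^(126/q) ≢ 1 (mod 127) for each such q.
h = 2: 2^63 ≡ 1, 2^42 ≡ 1, 2^18 ≡ 16 (mod 127); 2^63 ≡ 1, so not a primitive root.
h = 3: 3^63 ≡ 126, 3^42 ≡ 107, 3^18 ≡ 4 (mod 127); none is 1, so 3 has order 126 and is a primitive root.
The smallest primitive root mod 127 is g = 3.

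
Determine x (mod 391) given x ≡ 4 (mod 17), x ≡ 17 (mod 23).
293

Using the Chinese Remainder Theorem:
M = product of moduli = 391
For equation 1: M_1 = 23, 23 ≡ 6 (mod 17), inverse of 23 mod 17 is 3 (check: 6 × 3 = 18 ≡ 1 (mod 17))
For equation 2: M_2 = 17, 17 ≡ 17 (mod 23), inverse of 17 mod 23 is 19 (check: 17 × 19 = 323 ≡ 1 (mod 23))
Combine: x ≡ Σ r_i×M_i×(M_i⁻¹ mod m_i) = 4×23×3 + 17×17×19 = 276 + 5491 = 5767
5767 mod 391 = 293
x ≡ 293 (mod 391)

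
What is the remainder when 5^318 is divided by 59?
Using Fermat: 5^{58} ≡ 1 (mod 59). 318 ≡ 28 (mod 58). So 5^{318} ≡ 5^{28} ≡ 12 (mod 59)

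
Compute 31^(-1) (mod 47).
31^(-1) ≡ 44 (mod 47). Verification: 31 × 44 = 1364 ≡ 1 (mod 47)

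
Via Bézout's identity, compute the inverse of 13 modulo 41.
Extended GCD: 13(19) + 41(-6) = 1. So 13^(-1) ≡ 19 ≡ 19 (mod 41). Verify: 13 × 19 = 247 ≡ 1 (mod 41)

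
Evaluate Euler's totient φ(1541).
1452

Prime factorization: 1541 = 23 × 67
Using the formula φ(n) = n × Π(1 - 1/p) for each prime factor p:
φ(1541) = 1541 × (1 - 1/23) × (1 - 1/67)
φ(1541) = 1452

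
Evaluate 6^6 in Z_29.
6 = 4 + 2 (binary 110). Repeated squaring mod 29: 6^1 ≡ 6; 6^2 ≡ 6² = 36 ≡ 7; 6^4 ≡ 7² = 49 ≡ 20. Multiply: 6^6 = 6^4 × 6^2 ≡ 20 × 7 (mod 29): 20 × 7 = 140 ≡ 24. So 6^6 ≡ 24 (mod 29).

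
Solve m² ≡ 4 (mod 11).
The square roots of 4 mod 11 are 9 and 2. Verify: 9² = 81 ≡ 4 (mod 11)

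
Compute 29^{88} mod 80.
1

Using successive squaring:
Binary expansion of 88: 1011000
Powers of 29 mod 80 (each is the square of the previous):
  29^1 ≡ 29 (mod 80)
  29^2 ≡ 29² = 841 ≡ 41 (mod 80)
  29^4 ≡ 41² = 1681 ≡ 1 (mod 80)
  29^8 ≡ 1² = 1 ≡ 1 (mod 80)
  29^16 ≡ 1² = 1 ≡ 1 (mod 80)
  29^32 ≡ 1² = 1 ≡ 1 (mod 80)
  29^64 ≡ 1² = 1 ≡ 1 (mod 80)
88 = 64 + 16 + 8, so 29^88 = 29^64 × 29^16 × 29^8 ≡ 1 × 1 × 1 (mod 80)
Multiplying step by step:
  1 × 1 = 1 ≡ 1 (mod 80)
  1 × 1 = 1 ≡ 1 (mod 80)
Result: 29^88 ≡ 1 (mod 80)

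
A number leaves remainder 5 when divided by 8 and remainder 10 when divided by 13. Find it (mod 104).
M = 8 × 13 = 104. M₁ = 13, y₁ ≡ 5 (mod 8). M₂ = 8, y₂ ≡ 5 (mod 13). k = 5×13×5 + 10×8×5 ≡ 101 (mod 104)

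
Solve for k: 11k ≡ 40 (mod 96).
56

Since gcd(11, 96) = 1 divides 40, a solution exists.
Multiply both sides by the inverse of 11 mod 96:
  11^(-1) mod 96 = 35
  x ≡ 35 × 40 ≡ 1400 ≡ 56 (mod 96)
Verification: 11 × 56 = 616 = 6 × 96 + 40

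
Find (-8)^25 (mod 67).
Using repeated squaring. (-8) ≡ 59 (mod 67). 25 = 16 + 8 + 1 (binary 11001). Repeated squaring mod 67: 59^1 ≡ 59; 59^2 ≡ 59² = 3481 ≡ 64; 59^4 ≡ 64² = 4096 ≡ 9; 59^8 ≡ 9² = 81 ≡ 14; 59^16 ≡ 14² = 196 ≡ 62. Multiply: (-8)^25 ≡ 59^16 × 59^8 × 59^1 ≡ 62 × 14 × 59 (mod 67): 62 × 14 = 868 ≡ 64; 64 × 59 = 3776 ≡ 24. So (-8)^25 ≡ 24 (mod 67).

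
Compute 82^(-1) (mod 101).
85

Using Extended Euclidean Algorithm:
gcd(82, 101) = 1
Bezout coefficients: 82 × -16 + 101 × 13 = 1
So 82 × -16 ≡ 1 (mod 101)
The inverse is -16 mod 101 = 85
Verification: 82 × 85 = 6970 = 69 × 101 + 1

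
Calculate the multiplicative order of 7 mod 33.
Powers of 7 mod 33: 7^1≡7, 7^2≡16, 7^3≡13, 7^4≡25, 7^5≡10, 7^6≡4, 7^7≡28, 7^8≡31, 7^9≡19, 7^10≡1. Order = 10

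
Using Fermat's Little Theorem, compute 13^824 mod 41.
By Fermat: 13^{40} ≡ 1 (mod 41). 824 ≡ 24 (mod 40). So 13^{824} ≡ 13^{24} ≡ 16 (mod 41)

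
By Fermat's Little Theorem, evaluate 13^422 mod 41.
By Fermat: 13^{40} ≡ 1 (mod 41). 422 ≡ 22 (mod 40). So 13^{422} ≡ 13^{22} ≡ 36 (mod 41)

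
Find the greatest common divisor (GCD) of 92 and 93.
1

Using the Euclidean algorithm:
92 = 0 × 93 + 92
93 = 1 × 92 + 1
92 = 92 × 1 + 0

GCD(92, 93) = 1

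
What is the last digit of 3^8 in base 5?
8 = 8 (binary 1000). Repeated squaring mod 5: 3^1 ≡ 3; 3^2 ≡ 3² = 9 ≡ 4; 3^4 ≡ 4² = 16 ≡ 1; 3^8 ≡ 1² = 1 ≡ 1. So 3^8 ≡ 1 (mod 5).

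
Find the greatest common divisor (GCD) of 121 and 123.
1

Using the Euclidean algorithm:
121 = 0 × 123 + 121
123 = 1 × 121 + 2
121 = 60 × 2 + 1
2 = 2 × 1 + 0

GCD(121, 123) = 1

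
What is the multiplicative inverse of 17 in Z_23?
19

Using Extended Euclidean Algorithm:
gcd(17, 23) = 1
Bezout coefficients: 17 × -4 + 23 × 3 = 1
So 17 × -4 ≡ 1 (mod 23)
The inverse is -4 mod 23 = 19
Verification: 17 × 19 = 323 = 14 × 23 + 1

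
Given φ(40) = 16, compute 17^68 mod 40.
By Euler: 17^{16} ≡ 1 (mod 40) since gcd(17, 40) = 1. 68 = 4×16 + 4. So 17^{68} ≡ 17^{4} ≡ 1 (mod 40)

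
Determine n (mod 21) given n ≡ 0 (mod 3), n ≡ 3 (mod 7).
3

Using the Chinese Remainder Theorem:
M = product of moduli = 21
For equation 1: M_1 = 7, 7 ≡ 1 (mod 3), inverse of 7 mod 3 is 1 (check: 1 × 1 = 1 ≡ 1 (mod 3))
For equation 2: M_2 = 3, 3 ≡ 3 (mod 7), inverse of 3 mod 7 is 5 (check: 3 × 5 = 15 ≡ 1 (mod 7))
Combine: n ≡ Σ r_i×M_i×(M_i⁻¹ mod m_i) = 0×7×1 + 3×3×5 = 0 + 45 = 45
45 mod 21 = 3
n ≡ 3 (mod 21)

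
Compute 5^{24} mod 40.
25

Using successive squaring:
Binary expansion of 24: 11000
Powers of 5 mod 40 (each is the square of the previous):
  5^1 ≡ 5 (mod 40)
  5^2 ≡ 5² = 25 ≡ 25 (mod 40)
  5^4 ≡ 25² = 625 ≡ 25 (mod 40)
  5^8 ≡ 25² = 625 ≡ 25 (mod 40)
  5^16 ≡ 25² = 625 ≡ 25 (mod 40)
24 = 16 + 8, so 5^24 = 5^16 × 5^8 ≡ 25 × 25 (mod 40)
Multiplying step by step:
  25 × 25 = 625 ≡ 25 (mod 40)
Result: 5^24 ≡ 25 (mod 40)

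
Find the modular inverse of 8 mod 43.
8^(-1) ≡ 27 (mod 43). Verification: 8 × 27 = 216 ≡ 1 (mod 43)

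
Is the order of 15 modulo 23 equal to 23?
No, the actual order is 22, not 23.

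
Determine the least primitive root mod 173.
p - 1 = 172 has prime divisors 2, 43. h is a primitive root mod 173 iff h^(172/q) ≢ 1 (mod 173) for each such q.
h = 2: 2^86 ≡ 172, 2^4 ≡ 16 (mod 173); none is 1, so 2 has order 172 and is a primitive root.
The smallest primitive root mod 173 is g = 2.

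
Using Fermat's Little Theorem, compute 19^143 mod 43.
By Fermat: 19^{42} ≡ 1 (mod 43). 143 = 3×42 + 17. So 19^{143} ≡ 19^{17} ≡ 18 (mod 43)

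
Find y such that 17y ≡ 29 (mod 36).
25

Since gcd(17, 36) = 1 divides 29, a solution exists.
Multiply both sides by the inverse of 17 mod 36:
  17^(-1) mod 36 = 17
  x ≡ 17 × 29 ≡ 493 ≡ 25 (mod 36)
Verification: 17 × 25 = 425 = 11 × 36 + 29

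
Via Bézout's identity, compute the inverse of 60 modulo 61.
Extended GCD: 60(-1) + 61(1) = 1. So 60^(-1) ≡ 60 ≡ 60 (mod 61). Verify: 60 × 60 = 3600 ≡ 1 (mod 61)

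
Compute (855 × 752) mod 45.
0

(855 × 752) = 642960
642960 mod 45 = 0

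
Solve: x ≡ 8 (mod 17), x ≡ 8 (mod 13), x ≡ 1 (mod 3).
M = 17 × 13 × 3 = 663. M₁ = 39, y₁ ≡ 7 (mod 17). M₂ = 51, y₂ ≡ 12 (mod 13). M₃ = 221, y₃ ≡ 2 (mod 3). x = 8×39×7 + 8×51×12 + 1×221×2 ≡ 229 (mod 663)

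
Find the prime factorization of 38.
2 × 19

Divide by primes starting from smallest:
38 ÷ 2 = 19
19 ÷ 19 = 1

38 = 2 × 19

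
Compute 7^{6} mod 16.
1

Using successive squaring:
Binary expansion of 6: 110
Powers of 7 mod 16 (each is the square of the previous):
  7^1 ≡ 7 (mod 16)
  7^2 ≡ 7² = 49 ≡ 1 (mod 16)
  7^4 ≡ 1² = 1 ≡ 1 (mod 16)
6 = 4 + 2, so 7^6 = 7^4 × 7^2 ≡ 1 × 1 (mod 16)
Multiplying step by step:
  1 × 1 = 1 ≡ 1 (mod 16)
Result: 7^6 ≡ 1 (mod 16)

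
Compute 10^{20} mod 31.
25

Using successive squaring:
Binary expansion of 20: 10100
Powers of 10 mod 31 (each is the square of the previous):
  10^1 ≡ 10 (mod 31)
  10^2 ≡ 10² = 100 ≡ 7 (mod 31)
  10^4 ≡ 7² = 49 ≡ 18 (mod 31)
  10^8 ≡ 18² = 324 ≡ 14 (mod 31)
  10^16 ≡ 14² = 196 ≡ 10 (mod 31)
20 = 16 + 4, so 10^20 = 10^16 × 10^4 ≡ 10 × 18 (mod 31)
Multiplying step by step:
  10 × 18 = 180 ≡ 25 (mod 31)
Result: 10^20 ≡ 25 (mod 31)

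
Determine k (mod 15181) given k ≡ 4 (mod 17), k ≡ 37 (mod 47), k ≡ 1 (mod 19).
3421

Using the Chinese Remainder Theorem:
M = product of moduli = 15181
For equation 1: M_1 = 893, 893 ≡ 9 (mod 17), inverse of 893 mod 17 is 2 (check: 9 × 2 = 18 ≡ 1 (mod 17))
For equation 2: M_2 = 323, 323 ≡ 41 (mod 47), inverse of 323 mod 47 is 39 (check: 41 × 39 = 1599 ≡ 1 (mod 47))
For equation 3: M_3 = 799, 799 ≡ 1 (mod 19), inverse of 799 mod 19 is 1 (check: 1 × 1 = 1 ≡ 1 (mod 19))
Combine: k ≡ Σ r_i×M_i×(M_i⁻¹ mod m_i) = 4×893×2 + 37×323×39 + 1×799×1 = 7144 + 466089 + 799 = 474032
474032 mod 15181 = 3421
k ≡ 3421 (mod 15181)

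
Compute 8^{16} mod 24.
16

Using successive squaring:
Binary expansion of 16: 10000
Powers of 8 mod 24 (each is the square of the previous):
  8^1 ≡ 8 (mod 24)
  8^2 ≡ 8² = 64 ≡ 16 (mod 24)
  8^4 ≡ 16² = 256 ≡ 16 (mod 24)
  8^8 ≡ 16² = 256 ≡ 16 (mod 24)
  8^16 ≡ 16² = 256 ≡ 16 (mod 24)
16 is a power of 2, so 8^16 is the last square: ≡ 16 (mod 24)
Result: 8^16 ≡ 16 (mod 24)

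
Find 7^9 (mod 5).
7 ≡ 2 (mod 5). 9 = 8 + 1 (binary 1001). Repeated squaring mod 5: 2^1 ≡ 2; 2^2 ≡ 2² = 4 ≡ 4; 2^4 ≡ 4² = 16 ≡ 1; 2^8 ≡ 1² = 1 ≡ 1. Multiply: 7^9 ≡ 2^8 × 2^1 ≡ 1 × 2 (mod 5): 1 × 2 = 2 ≡ 2. So 7^9 ≡ 2 (mod 5).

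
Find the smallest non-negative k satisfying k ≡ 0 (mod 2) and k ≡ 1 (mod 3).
M = 2 × 3 = 6. M₁ = 3, y₁ ≡ 1 (mod 2). M₂ = 2, y₂ ≡ 2 (mod 3). k = 0×3×1 + 1×2×2 ≡ 4 (mod 6)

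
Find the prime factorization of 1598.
2 × 17 × 47

Divide by primes starting from smallest:
1598 ÷ 2 = 799
799 ÷ 17 = 47
47 ÷ 47 = 1

1598 = 2 × 17 × 47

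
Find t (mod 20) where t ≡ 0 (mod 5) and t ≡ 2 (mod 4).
M = 5 × 4 = 20. M₁ = 4, y₁ ≡ 4 (mod 5). M₂ = 5, y₂ ≡ 1 (mod 4). t = 0×4×4 + 2×5×1 ≡ 10 (mod 20)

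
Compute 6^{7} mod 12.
0

Using successive squaring:
Binary expansion of 7: 111
Powers of 6 mod 12 (each is the square of the previous):
  6^1 ≡ 6 (mod 12)
  6^2 ≡ 6² = 36 ≡ 0 (mod 12)
  6^4 ≡ 0² = 0 ≡ 0 (mod 12)
7 = 4 + 2 + 1, so 6^7 = 6^4 × 6^2 × 6^1 ≡ 0 × 0 × 6 (mod 12)
Multiplying step by step:
  0 × 0 = 0 ≡ 0 (mod 12)
  0 × 6 = 0 ≡ 0 (mod 12)
Result: 6^7 ≡ 0 (mod 12)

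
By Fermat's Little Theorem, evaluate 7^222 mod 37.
By Fermat: 7^{36} ≡ 1 (mod 37). 222 ≡ 6 (mod 36). So 7^{222} ≡ 7^{6} ≡ 26 (mod 37)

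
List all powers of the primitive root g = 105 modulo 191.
g^1, g^2, ..., g^{190} mod 191: {105, 138, 165, 135, 41, 103, 119, 80, 187, 153, 21, 104, 33, 27, 161, 97, 62, 16, 152, 107, 157, 59, 83, 120, 185, 134, 127, 156, 145, 136, 146, 50, 93, 24, 37, 65, 140, 184, 29, 180, 182, 10, 95, 43, 122, 13, 28, 75, 44, 36, 151, 2, 19, 85, 139, 79, 82, 15, 47, 160, 183, 115, 42, 17, 66, 54, 131, 3, 124, 32, 113, 23, 123, 118, 166, 49, 179, 77, 63, 121, 99, 81, 101, 100, 186, 48, 74, 130, 89, 177, 58, 169, 173, 20, 190, 86, 53, 26, 56, 150, 88, 72, 111, 4, 38, 170, 87, 158, 164, 30, 94, 129, 175, 39, 84, 34, 132, 108, 71, 6, 57, 64, 35, 46, 55, 45, 141, 98, 167, 154, 126, 51, 7, 162, 11, 9, 181, 96, 148, 69, 178, 163, 116, 147, 155, 40, 189, 172, 106, 52, 112, 109, 176, 144, 31, 8, 76, 149, 174, 125, 137, 60, 188, 67, 159, 78, 168, 68, 73, 25, 142, 12, 114, 128, 70, 92, 110, 90, 91, 5, 143, 117, 61, 102, 14, 133, 22, 18, 171, 1}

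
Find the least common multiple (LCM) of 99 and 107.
10593

First find GCD(99, 107) using the Euclidean algorithm:
99 = 0 × 107 + 99
107 = 1 × 99 + 8
99 = 12 × 8 + 3
8 = 2 × 3 + 2
3 = 1 × 2 + 1
2 = 2 × 1 + 0
GCD(99, 107) = 1

LCM formula: LCM(a, b) = (a × b) / GCD(a, b)
LCM(99, 107) = (99 × 107) / 1
LCM(99, 107) = 10593 / 1
LCM(99, 107) = 10593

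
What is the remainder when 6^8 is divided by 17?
8 = 8 (binary 1000). Repeated squaring mod 17: 6^1 ≡ 6; 6^2 ≡ 6² = 36 ≡ 2; 6^4 ≡ 2² = 4 ≡ 4; 6^8 ≡ 4² = 16 ≡ 16. So 6^8 ≡ 16 (mod 17).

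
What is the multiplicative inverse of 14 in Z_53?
14^(-1) ≡ 19 (mod 53). Verification: 14 × 19 = 266 ≡ 1 (mod 53)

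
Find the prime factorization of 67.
67

Divide by primes starting from smallest:
67 ÷ 67 = 1

67 = 67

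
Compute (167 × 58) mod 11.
6

(167 × 58) = 9686
9686 mod 11 = 6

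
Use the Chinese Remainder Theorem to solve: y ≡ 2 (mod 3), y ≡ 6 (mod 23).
M = 3 × 23 = 69. M₁ = 23, y₁ ≡ 2 (mod 3). M₂ = 3, y₂ ≡ 8 (mod 23). y = 2×23×2 + 6×3×8 ≡ 29 (mod 69)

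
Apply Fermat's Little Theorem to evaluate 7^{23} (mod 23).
7

By Fermat's Little Theorem, a^(p-1) ≡ 1 (mod p) for prime p and gcd(a, p) = 1
Here p = 23, so 7^22 ≡ 1 (mod 23)
We can reduce the exponent: 23 mod 22 = 1
So 7^23 ≡ 7^1 (mod 23)
Computing: 7^1 mod 23 = 7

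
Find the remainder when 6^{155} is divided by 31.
By Fermat: 6^{30} ≡ 1 (mod 31). 155 = 5×30 + 5. So 6^{155} ≡ 6^{5} ≡ 26 (mod 31)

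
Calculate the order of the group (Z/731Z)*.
672

Prime factorization: 731 = 17 × 43
Using the formula φ(n) = n × Π(1 - 1/p) for each prime factor p:
φ(731) = 731 × (1 - 1/17) × (1 - 1/43)
φ(731) = 672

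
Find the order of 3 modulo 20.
Powers of 3 mod 20: 3^1≡3, 3^2≡9, 3^3≡7, 3^4≡1. Order = 4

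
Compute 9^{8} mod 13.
3

Using successive squaring:
Binary expansion of 8: 1000
Powers of 9 mod 13 (each is the square of the previous):
  9^1 ≡ 9 (mod 13)
  9^2 ≡ 9² = 81 ≡ 3 (mod 13)
  9^4 ≡ 3² = 9 ≡ 9 (mod 13)
  9^8 ≡ 9² = 81 ≡ 3 (mod 13)
8 is a power of 2, so 9^8 is the last square: ≡ 3 (mod 13)
Result: 9^8 ≡ 3 (mod 13)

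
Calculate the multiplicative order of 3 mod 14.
Powers of 3 mod 14: 3^1≡3, 3^2≡9, 3^3≡13, 3^4≡11, 3^5≡5, 3^6≡1. Order = 6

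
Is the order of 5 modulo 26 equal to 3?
No, the actual order is 4, not 3.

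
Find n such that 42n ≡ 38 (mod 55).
14

Since gcd(42, 55) = 1 divides 38, a solution exists.
Multiply both sides by the inverse of 42 mod 55:
  42^(-1) mod 55 = 38
  x ≡ 38 × 38 ≡ 1444 ≡ 14 (mod 55)
Verification: 42 × 14 = 588 = 10 × 55 + 38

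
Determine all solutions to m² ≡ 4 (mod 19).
The square roots of 4 mod 19 are 17 and 2. Verify: 17² = 289 ≡ 4 (mod 19)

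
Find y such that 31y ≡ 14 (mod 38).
36

Since gcd(31, 38) = 1 divides 14, a solution exists.
Multiply both sides by the inverse of 31 mod 38:
  31^(-1) mod 38 = 27
  x ≡ 27 × 14 ≡ 378 ≡ 36 (mod 38)
Verification: 31 × 36 = 1116 = 29 × 38 + 14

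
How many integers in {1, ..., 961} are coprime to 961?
930

Prime factorization: 961 = 31^2
Using the formula φ(n) = n × Π(1 - 1/p) for each prime factor p:
φ(961) = 961 × (1 - 1/31)
φ(961) = 930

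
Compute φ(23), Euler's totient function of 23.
22

Prime factorization: 23 = 23
Using the formula φ(n) = n × Π(1 - 1/p) for each prime factor p:
φ(23) = 23 × (1 - 1/23)
φ(23) = 22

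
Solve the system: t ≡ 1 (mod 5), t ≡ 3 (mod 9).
M = 5 × 9 = 45. M₁ = 9, y₁ ≡ 4 (mod 5). M₂ = 5, y₂ ≡ 2 (mod 9). t = 1×9×4 + 3×5×2 ≡ 21 (mod 45)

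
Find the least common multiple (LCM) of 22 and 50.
550

First find GCD(22, 50) using the Euclidean algorithm:
22 = 0 × 50 + 22
50 = 2 × 22 + 6
22 = 3 × 6 + 4
6 = 1 × 4 + 2
4 = 2 × 2 + 0
GCD(22, 50) = 2

LCM formula: LCM(a, b) = (a × b) / GCD(a, b)
LCM(22, 50) = (22 × 50) / 2
LCM(22, 50) = 1100 / 2
LCM(22, 50) = 550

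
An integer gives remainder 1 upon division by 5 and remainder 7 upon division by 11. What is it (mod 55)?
M = 5 × 11 = 55. M₁ = 11, y₁ ≡ 1 (mod 5). M₂ = 5, y₂ ≡ 9 (mod 11). m = 1×11×1 + 7×5×9 ≡ 51 (mod 55). The smallest positive such number is 51.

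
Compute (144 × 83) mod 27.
18

(144 × 83) = 11952
11952 mod 27 = 18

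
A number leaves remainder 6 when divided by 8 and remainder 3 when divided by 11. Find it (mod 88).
M = 8 × 11 = 88. M₁ = 11, y₁ ≡ 3 (mod 8). M₂ = 8, y₂ ≡ 7 (mod 11). x = 6×11×3 + 3×8×7 ≡ 14 (mod 88)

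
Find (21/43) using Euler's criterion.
(21/43) = 21^{21} mod 43 = 1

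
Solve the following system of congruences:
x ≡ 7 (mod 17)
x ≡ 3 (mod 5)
58

Using the Chinese Remainder Theorem:
M = product of moduli = 85
For equation 1: M_1 = 5, 5 ≡ 5 (mod 17), inverse of 5 mod 17 is 7 (check: 5 × 7 = 35 ≡ 1 (mod 17))
For equation 2: M_2 = 17, 17 ≡ 2 (mod 5), inverse of 17 mod 5 is 3 (check: 2 × 3 = 6 ≡ 1 (mod 5))
Combine: x ≡ Σ r_i×M_i×(M_i⁻¹ mod m_i) = 7×5×7 + 3×17×3 = 245 + 153 = 398
398 mod 85 = 58
x ≡ 58 (mod 85)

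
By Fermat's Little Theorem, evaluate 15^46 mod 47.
By Fermat's Little Theorem, 15^{46} ≡ 1 (mod 47) since 47 is prime and gcd(15, 47) = 1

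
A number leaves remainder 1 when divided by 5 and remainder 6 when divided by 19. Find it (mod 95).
M = 5 × 19 = 95. M₁ = 19, y₁ ≡ 4 (mod 5). M₂ = 5, y₂ ≡ 4 (mod 19). z = 1×19×4 + 6×5×4 ≡ 6 (mod 95)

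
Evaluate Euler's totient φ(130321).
123462

Prime factorization: 130321 = 19^4
Using the formula φ(n) = n × Π(1 - 1/p) for each prime factor p:
φ(130321) = 130321 × (1 - 1/19)
φ(130321) = 123462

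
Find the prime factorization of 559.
13 × 43

Divide by primes starting from smallest:
559 ÷ 13 = 43
43 ÷ 43 = 1

559 = 13 × 43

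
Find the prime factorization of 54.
2 × 3^3

Divide by primes starting from smallest:
54 ÷ 2 = 27
27 ÷ 3 = 9
9 ÷ 3 = 3
3 ÷ 3 = 1

54 = 2 × 3^3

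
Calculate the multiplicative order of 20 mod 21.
Powers of 20 mod 21: 20^1≡20, 20^2≡1. Order = 2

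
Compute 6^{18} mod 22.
4

Using successive squaring:
Binary expansion of 18: 10010
Powers of 6 mod 22 (each is the square of the previous):
  6^1 ≡ 6 (mod 22)
  6^2 ≡ 6² = 36 ≡ 14 (mod 22)
  6^4 ≡ 14² = 196 ≡ 20 (mod 22)
  6^8 ≡ 20² = 400 ≡ 4 (mod 22)
  6^16 ≡ 4² = 16 ≡ 16 (mod 22)
18 = 16 + 2, so 6^18 = 6^16 × 6^2 ≡ 16 × 14 (mod 22)
Multiplying step by step:
  16 × 14 = 224 ≡ 4 (mod 22)
Result: 6^18 ≡ 4 (mod 22)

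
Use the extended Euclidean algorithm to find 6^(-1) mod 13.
Extended GCD: 6(-2) + 13(1) = 1. So 6^(-1) ≡ 11 ≡ 11 (mod 13). Verify: 6 × 11 = 66 ≡ 1 (mod 13)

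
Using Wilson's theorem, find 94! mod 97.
(96)! = (94)! × (95) × (96) ≡ -1 (mod 97). So (94)! ≡ -1 × [(96)(95)]^(-1) ≡ 48 (mod 97)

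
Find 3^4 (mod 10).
4 = 4 (binary 100). Repeated squaring mod 10: 3^1 ≡ 3; 3^2 ≡ 3² = 9 ≡ 9; 3^4 ≡ 9² = 81 ≡ 1. So 3^4 ≡ 1 (mod 10).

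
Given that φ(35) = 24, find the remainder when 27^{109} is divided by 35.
By Euler: 27^{24} ≡ 1 (mod 35) since gcd(27, 35) = 1. 109 = 4×24 + 13. So 27^{109} ≡ 27^{13} ≡ 27 (mod 35)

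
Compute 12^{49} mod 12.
0

Using successive squaring:
Binary expansion of 49: 110001
Powers of 12 mod 12 (each is the square of the previous):
  12^1 ≡ 0 (mod 12)
  12^2 ≡ 0² = 0 ≡ 0 (mod 12)
  12^4 ≡ 0² = 0 ≡ 0 (mod 12)
  12^8 ≡ 0² = 0 ≡ 0 (mod 12)
  12^16 ≡ 0² = 0 ≡ 0 (mod 12)
  12^32 ≡ 0² = 0 ≡ 0 (mod 12)
49 = 32 + 16 + 1, so 12^49 = 12^32 × 12^16 × 12^1 ≡ 0 × 0 × 0 (mod 12)
Multiplying step by step:
  0 × 0 = 0 ≡ 0 (mod 12)
  0 × 0 = 0 ≡ 0 (mod 12)
Result: 12^49 ≡ 0 (mod 12)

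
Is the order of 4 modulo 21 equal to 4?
No, the actual order is 3, not 4.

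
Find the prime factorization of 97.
97

Divide by primes starting from smallest:
97 ÷ 97 = 1

97 = 97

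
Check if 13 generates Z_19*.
p - 1 = 18 has prime divisors 2, 3. Check 13^(18/q) mod 19 for each: 13^(18/2) = 13^9 ≡ 18, 13^(18/3) = 13^6 ≡ 11 (mod 19). None of these is 1, so 13 has order 18 = φ(19), so it is a primitive root mod 19.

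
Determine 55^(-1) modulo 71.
55^(-1) ≡ 31 (mod 71). Verification: 55 × 31 = 1705 ≡ 1 (mod 71)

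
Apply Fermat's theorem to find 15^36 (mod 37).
By Fermat's Little Theorem, 15^{36} ≡ 1 (mod 37) since 37 is prime and gcd(15, 37) = 1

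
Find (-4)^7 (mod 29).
(-4) ≡ 25 (mod 29). 7 = 4 + 2 + 1 (binary 111). Repeated squaring mod 29: 25^1 ≡ 25; 25^2 ≡ 25² = 625 ≡ 16; 25^4 ≡ 16² = 256 ≡ 24. Multiply: (-4)^7 ≡ 25^4 × 25^2 × 25^1 ≡ 24 × 16 × 25 (mod 29): 24 × 16 = 384 ≡ 7; 7 × 25 = 175 ≡ 1. So (-4)^7 ≡ 1 (mod 29).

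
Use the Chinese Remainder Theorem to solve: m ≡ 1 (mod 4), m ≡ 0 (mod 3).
M = 4 × 3 = 12. M₁ = 3, y₁ ≡ 3 (mod 4). M₂ = 4, y₂ ≡ 1 (mod 3). m = 1×3×3 + 0×4×1 ≡ 9 (mod 12)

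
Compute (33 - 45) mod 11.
10

(33 - 45) = -12
-12 mod 11 = 10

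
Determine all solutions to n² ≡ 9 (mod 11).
The square roots of 9 mod 11 are 3 and 8. Verify: 3² = 9 ≡ 9 (mod 11)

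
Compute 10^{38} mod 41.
16

Using successive squaring:
Binary expansion of 38: 100110
Powers of 10 mod 41 (each is the square of the previous):
  10^1 ≡ 10 (mod 41)
  10^2 ≡ 10² = 100 ≡ 18 (mod 41)
  10^4 ≡ 18² = 324 ≡ 37 (mod 41)
  10^8 ≡ 37² = 1369 ≡ 16 (mod 41)
  10^16 ≡ 16² = 256 ≡ 10 (mod 41)
  10^32 ≡ 10² = 100 ≡ 18 (mod 41)
38 = 32 + 4 + 2, so 10^38 = 10^32 × 10^4 × 10^2 ≡ 18 × 37 × 18 (mod 41)
Multiplying step by step:
  18 × 37 = 666 ≡ 10 (mod 41)
  10 × 18 = 180 ≡ 16 (mod 41)
Result: 10^38 ≡ 16 (mod 41)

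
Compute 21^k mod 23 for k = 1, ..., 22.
g^1, g^2, ..., g^{22} mod 23: {21, 4, 15, 16, 14, 18, 10, 3, 17, 12, 22, 2, 19, 8, 7, 9, 5, 13, 20, 6, 11, 1}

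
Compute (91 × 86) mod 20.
6

(91 × 86) = 7826
7826 mod 20 = 6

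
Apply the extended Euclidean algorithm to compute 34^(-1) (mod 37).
Extended GCD: 34(12) + 37(-11) = 1. So 34^(-1) ≡ 12 ≡ 12 (mod 37). Verify: 34 × 12 = 408 ≡ 1 (mod 37)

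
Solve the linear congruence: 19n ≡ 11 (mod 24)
17

Since gcd(19, 24) = 1 divides 11, a solution exists.
Multiply both sides by the inverse of 19 mod 24:
  19^(-1) mod 24 = 19
  x ≡ 19 × 11 ≡ 209 ≡ 17 (mod 24)
Verification: 19 × 17 = 323 = 13 × 24 + 11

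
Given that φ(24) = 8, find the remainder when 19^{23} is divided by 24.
By Euler: 19^{8} ≡ 1 (mod 24) since gcd(19, 24) = 1. 23 = 2×8 + 7. So 19^{23} ≡ 19^{7} ≡ 19 (mod 24)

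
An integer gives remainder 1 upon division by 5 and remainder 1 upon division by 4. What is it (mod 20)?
M = 5 × 4 = 20. M₁ = 4, y₁ ≡ 4 (mod 5). M₂ = 5, y₂ ≡ 1 (mod 4). z = 1×4×4 + 1×5×1 ≡ 1 (mod 20). The smallest positive such number is 1.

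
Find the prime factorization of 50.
2 × 5^2

Divide by primes starting from smallest:
50 ÷ 2 = 25
25 ÷ 5 = 5
5 ÷ 5 = 1

50 = 2 × 5^2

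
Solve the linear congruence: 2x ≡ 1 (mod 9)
5

Since gcd(2, 9) = 1 divides 1, a solution exists.
Multiply both sides by the inverse of 2 mod 9:
  2^(-1) mod 9 = 5
  x ≡ 5 × 1 ≡ 5 ≡ 5 (mod 9)
Verification: 2 × 5 = 10 = 1 × 9 + 1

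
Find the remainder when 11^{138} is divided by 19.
By Fermat: 11^{18} ≡ 1 (mod 19). 138 = 7×18 + 12. So 11^{138} ≡ 11^{12} ≡ 1 (mod 19)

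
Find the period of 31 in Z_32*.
Powers of 31 mod 32: 31^1≡31, 31^2≡1. Order = 2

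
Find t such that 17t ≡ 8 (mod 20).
4

Since gcd(17, 20) = 1 divides 8, a solution exists.
Multiply both sides by the inverse of 17 mod 20:
  17^(-1) mod 20 = 13
  x ≡ 13 × 8 ≡ 104 ≡ 4 (mod 20)
Verification: 17 × 4 = 68 = 3 × 20 + 8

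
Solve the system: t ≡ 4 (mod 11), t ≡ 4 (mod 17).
M = 11 × 17 = 187. M₁ = 17, y₁ ≡ 2 (mod 11). M₂ = 11, y₂ ≡ 14 (mod 17). t = 4×17×2 + 4×11×14 ≡ 4 (mod 187)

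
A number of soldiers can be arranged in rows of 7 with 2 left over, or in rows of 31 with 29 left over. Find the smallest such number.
M = 7 × 31 = 217. M₁ = 31, y₁ ≡ 5 (mod 7). M₂ = 7, y₂ ≡ 9 (mod 31). m = 2×31×5 + 29×7×9 ≡ 184 (mod 217). The smallest positive such number is 184.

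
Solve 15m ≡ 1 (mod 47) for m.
15^(-1) ≡ 22 (mod 47). Verification: 15 × 22 = 330 ≡ 1 (mod 47)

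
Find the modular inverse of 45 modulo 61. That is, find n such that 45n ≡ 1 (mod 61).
19

Using Extended Euclidean Algorithm:
gcd(45, 61) = 1
Bezout coefficients: 45 × 19 + 61 × -14 = 1
So 45 × 19 ≡ 1 (mod 61)
The inverse is 19 mod 61 = 19
Verification: 45 × 19 = 855 = 14 × 61 + 1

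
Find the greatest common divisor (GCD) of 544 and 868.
4

Using the Euclidean algorithm:
544 = 0 × 868 + 544
868 = 1 × 544 + 324
544 = 1 × 324 + 220
324 = 1 × 220 + 104
220 = 2 × 104 + 12
104 = 8 × 12 + 8
12 = 1 × 8 + 4
8 = 2 × 4 + 0

GCD(544, 868) = 4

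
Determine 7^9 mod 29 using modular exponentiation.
9 = 8 + 1 (binary 1001). Repeated squaring mod 29: 7^1 ≡ 7; 7^2 ≡ 7² = 49 ≡ 20; 7^4 ≡ 20² = 400 ≡ 23; 7^8 ≡ 23² = 529 ≡ 7. Multiply: 7^9 = 7^8 × 7^1 ≡ 7 × 7 (mod 29): 7 × 7 = 49 ≡ 20. So 7^9 ≡ 20 (mod 29).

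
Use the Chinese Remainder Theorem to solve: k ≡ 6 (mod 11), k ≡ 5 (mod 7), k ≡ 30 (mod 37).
215

Using the Chinese Remainder Theorem:
M = product of moduli = 2849
For equation 1: M_1 = 259, 259 ≡ 6 (mod 11), inverse of 259 mod 11 is 2 (check: 6 × 2 = 12 ≡ 1 (mod 11))
For equation 2: M_2 = 407, 407 ≡ 1 (mod 7), inverse of 407 mod 7 is 1 (check: 1 × 1 = 1 ≡ 1 (mod 7))
For equation 3: M_3 = 77, 77 ≡ 3 (mod 37), inverse of 77 mod 37 is 25 (check: 3 × 25 = 75 ≡ 1 (mod 37))
Combine: k ≡ Σ r_i×M_i×(M_i⁻¹ mod m_i) = 6×259×2 + 5×407×1 + 30×77×25 = 3108 + 2035 + 57750 = 62893
62893 mod 2849 = 215
k ≡ 215 (mod 2849)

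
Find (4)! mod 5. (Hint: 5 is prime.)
By Wilson's theorem, (4)! ≡ -1 ≡ 4 (mod 5)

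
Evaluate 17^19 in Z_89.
Using repeated squaring. 19 = 16 + 2 + 1 (binary 10011). Repeated squaring mod 89: 17^1 ≡ 17; 17^2 ≡ 17² = 289 ≡ 22; 17^4 ≡ 22² = 484 ≡ 39; 17^8 ≡ 39² = 1521 ≡ 8; 17^16 ≡ 8² = 64 ≡ 64. Multiply: 17^19 = 17^16 × 17^2 × 17^1 ≡ 64 × 22 × 17 (mod 89): 64 × 22 = 1408 ≡ 73; 73 × 17 = 1241 ≡ 84. So 17^19 ≡ 84 (mod 89).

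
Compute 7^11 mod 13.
Using repeated squaring. 11 = 8 + 2 + 1 (binary 1011). Repeated squaring mod 13: 7^1 ≡ 7; 7^2 ≡ 7² = 49 ≡ 10; 7^4 ≡ 10² = 100 ≡ 9; 7^8 ≡ 9² = 81 ≡ 3. Multiply: 7^11 = 7^8 × 7^2 × 7^1 ≡ 3 × 10 × 7 (mod 13): 3 × 10 = 30 ≡ 4; 4 × 7 = 28 ≡ 2. So 7^11 ≡ 2 (mod 13).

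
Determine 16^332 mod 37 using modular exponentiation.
Using Fermat: 16^{36} ≡ 1 (mod 37). 332 ≡ 8 (mod 36). So 16^{332} ≡ 16^{8} ≡ 7 (mod 37)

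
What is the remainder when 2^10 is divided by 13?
10 = 8 + 2 (binary 1010). Repeated squaring mod 13: 2^1 ≡ 2; 2^2 ≡ 2² = 4 ≡ 4; 2^4 ≡ 4² = 16 ≡ 3; 2^8 ≡ 3² = 9 ≡ 9. Multiply: 2^10 = 2^8 × 2^2 ≡ 9 × 4 (mod 13): 9 × 4 = 36 ≡ 10. So 2^10 ≡ 10 (mod 13).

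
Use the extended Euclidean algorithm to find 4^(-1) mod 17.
Extended GCD: 4(-4) + 17(1) = 1. So 4^(-1) ≡ 13 ≡ 13 (mod 17). Verify: 4 × 13 = 52 ≡ 1 (mod 17)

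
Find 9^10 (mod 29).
10 = 8 + 2 (binary 1010). Repeated squaring mod 29: 9^1 ≡ 9; 9^2 ≡ 9² = 81 ≡ 23; 9^4 ≡ 23² = 529 ≡ 7; 9^8 ≡ 7² = 49 ≡ 20. Multiply: 9^10 = 9^8 × 9^2 ≡ 20 × 23 (mod 29): 20 × 23 = 460 ≡ 25. So 9^10 ≡ 25 (mod 29).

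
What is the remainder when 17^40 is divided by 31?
Using Fermat: 17^{30} ≡ 1 (mod 31). 40 ≡ 10 (mod 30). So 17^{40} ≡ 17^{10} ≡ 25 (mod 31)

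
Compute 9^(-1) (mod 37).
9^(-1) ≡ 33 (mod 37). Verification: 9 × 33 = 297 ≡ 1 (mod 37)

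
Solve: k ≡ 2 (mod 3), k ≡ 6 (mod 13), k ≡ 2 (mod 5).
M = 3 × 13 × 5 = 195. M₁ = 65, y₁ ≡ 2 (mod 3). M₂ = 15, y₂ ≡ 7 (mod 13). M₃ = 39, y₃ ≡ 4 (mod 5). k = 2×65×2 + 6×15×7 + 2×39×4 ≡ 32 (mod 195)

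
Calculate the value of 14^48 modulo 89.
Using repeated squaring. 48 = 32 + 16 (binary 110000). Repeated squaring mod 89: 14^1 ≡ 14; 14^2 ≡ 14² = 196 ≡ 18; 14^4 ≡ 18² = 324 ≡ 57; 14^8 ≡ 57² = 3249 ≡ 45; 14^16 ≡ 45² = 2025 ≡ 67; 14^32 ≡ 67² = 4489 ≡ 39. Multiply: 14^48 = 14^32 × 14^16 ≡ 39 × 67 (mod 89): 39 × 67 = 2613 ≡ 32. So 14^48 ≡ 32 (mod 89).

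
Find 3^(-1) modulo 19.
13

Using Extended Euclidean Algorithm:
gcd(3, 19) = 1
Bezout coefficients: 3 × -6 + 19 × 1 = 1
So 3 × -6 ≡ 1 (mod 19)
The inverse is -6 mod 19 = 13
Verification: 3 × 13 = 39 = 2 × 19 + 1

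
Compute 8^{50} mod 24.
16

Using successive squaring:
Binary expansion of 50: 110010
Powers of 8 mod 24 (each is the square of the previous):
  8^1 ≡ 8 (mod 24)
  8^2 ≡ 8² = 64 ≡ 16 (mod 24)
  8^4 ≡ 16² = 256 ≡ 16 (mod 24)
  8^8 ≡ 16² = 256 ≡ 16 (mod 24)
  8^16 ≡ 16² = 256 ≡ 16 (mod 24)
  8^32 ≡ 16² = 256 ≡ 16 (mod 24)
50 = 32 + 16 + 2, so 8^50 = 8^32 × 8^16 × 8^2 ≡ 16 × 16 × 16 (mod 24)
Multiplying step by step:
  16 × 16 = 256 ≡ 16 (mod 24)
  16 × 16 = 256 ≡ 16 (mod 24)
Result: 8^50 ≡ 16 (mod 24)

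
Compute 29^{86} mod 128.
89

Using successive squaring:
Binary expansion of 86: 1010110
Powers of 29 mod 128 (each is the square of the previous):
  29^1 ≡ 29 (mod 128)
  29^2 ≡ 29² = 841 ≡ 73 (mod 128)
  29^4 ≡ 73² = 5329 ≡ 81 (mod 128)
  29^8 ≡ 81² = 6561 ≡ 33 (mod 128)
  29^16 ≡ 33² = 1089 ≡ 65 (mod 128)
  29^32 ≡ 65² = 4225 ≡ 1 (mod 128)
  29^64 ≡ 1² = 1 ≡ 1 (mod 128)
86 = 64 + 16 + 4 + 2, so 29^86 = 29^64 × 29^16 × 29^4 × 29^2 ≡ 1 × 65 × 81 × 73 (mod 128)
Multiplying step by step:
  1 × 65 = 65 ≡ 65 (mod 128)
  65 × 81 = 5265 ≡ 17 (mod 128)
  17 × 73 = 1241 ≡ 89 (mod 128)
Result: 29^86 ≡ 89 (mod 128)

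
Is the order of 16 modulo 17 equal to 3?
No, the actual order is 2, not 3.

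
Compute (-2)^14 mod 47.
Using repeated squaring. (-2) ≡ 45 (mod 47). 14 = 8 + 4 + 2 (binary 1110). Repeated squaring mod 47: 45^1 ≡ 45; 45^2 ≡ 45² = 2025 ≡ 4; 45^4 ≡ 4² = 16 ≡ 16; 45^8 ≡ 16² = 256 ≡ 21. Multiply: (-2)^14 ≡ 45^8 × 45^4 × 45^2 ≡ 21 × 16 × 4 (mod 47): 21 × 16 = 336 ≡ 7; 7 × 4 = 28 ≡ 28. So (-2)^14 ≡ 28 (mod 47).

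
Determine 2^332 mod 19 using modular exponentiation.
Using Fermat: 2^{18} ≡ 1 (mod 19). 332 ≡ 8 (mod 18). So 2^{332} ≡ 2^{8} ≡ 9 (mod 19)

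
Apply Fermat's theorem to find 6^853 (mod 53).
By Fermat: 6^{52} ≡ 1 (mod 53). 853 ≡ 21 (mod 52). So 6^{853} ≡ 6^{21} ≡ 7 (mod 53)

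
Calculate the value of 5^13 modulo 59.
Using repeated squaring. 13 = 8 + 4 + 1 (binary 1101). Repeated squaring mod 59: 5^1 ≡ 5; 5^2 ≡ 5² = 25 ≡ 25; 5^4 ≡ 25² = 625 ≡ 35; 5^8 ≡ 35² = 1225 ≡ 45. Multiply: 5^13 = 5^8 × 5^4 × 5^1 ≡ 45 × 35 × 5 (mod 59): 45 × 35 = 1575 ≡ 41; 41 × 5 = 205 ≡ 28. So 5^13 ≡ 28 (mod 59).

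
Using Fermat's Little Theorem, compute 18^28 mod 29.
By Fermat's Little Theorem, 18^{28} ≡ 1 (mod 29) since 29 is prime and gcd(18, 29) = 1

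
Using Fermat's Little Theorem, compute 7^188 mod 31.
By Fermat: 7^{30} ≡ 1 (mod 31). 188 ≡ 8 (mod 30). So 7^{188} ≡ 7^{8} ≡ 10 (mod 31)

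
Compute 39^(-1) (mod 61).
36

Using Extended Euclidean Algorithm:
gcd(39, 61) = 1
Bezout coefficients: 39 × -25 + 61 × 16 = 1
So 39 × -25 ≡ 1 (mod 61)
The inverse is -25 mod 61 = 36
Verification: 39 × 36 = 1404 = 23 × 61 + 1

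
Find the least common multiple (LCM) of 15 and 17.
255

First find GCD(15, 17) using the Euclidean algorithm:
15 = 0 × 17 + 15
17 = 1 × 15 + 2
15 = 7 × 2 + 1
2 = 2 × 1 + 0
GCD(15, 17) = 1

LCM formula: LCM(a, b) = (a × b) / GCD(a, b)
LCM(15, 17) = (15 × 17) / 1
LCM(15, 17) = 255 / 1
LCM(15, 17) = 255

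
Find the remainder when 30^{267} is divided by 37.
By Fermat: 30^{36} ≡ 1 (mod 37). 267 = 7×36 + 15. So 30^{267} ≡ 30^{15} ≡ 11 (mod 37)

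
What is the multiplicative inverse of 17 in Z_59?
7

Using Extended Euclidean Algorithm:
gcd(17, 59) = 1
Bezout coefficients: 17 × 7 + 59 × -2 = 1
So 17 × 7 ≡ 1 (mod 59)
The inverse is 7 mod 59 = 7
Verification: 17 × 7 = 119 = 2 × 59 + 1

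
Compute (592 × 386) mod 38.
18

(592 × 386) = 228512
228512 mod 38 = 18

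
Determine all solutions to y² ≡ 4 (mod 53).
The square roots of 4 mod 53 are 51 and 2. Verify: 51² = 2601 ≡ 4 (mod 53)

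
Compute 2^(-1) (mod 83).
42

Using Extended Euclidean Algorithm:
gcd(2, 83) = 1
Bezout coefficients: 2 × -41 + 83 × 1 = 1
So 2 × -41 ≡ 1 (mod 83)
The inverse is -41 mod 83 = 42
Verification: 2 × 42 = 84 = 1 × 83 + 1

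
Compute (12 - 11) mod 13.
1

(12 - 11) = 1
1 mod 13 = 1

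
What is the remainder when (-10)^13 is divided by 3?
Using Fermat: (-10)^{2} ≡ 1 (mod 3). 13 ≡ 1 (mod 2). So (-10)^{13} ≡ (-10)^{1} ≡ 2 (mod 3)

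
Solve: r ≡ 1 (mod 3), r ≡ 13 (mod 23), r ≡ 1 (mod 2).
M = 3 × 23 × 2 = 138. M₁ = 46, y₁ ≡ 1 (mod 3). M₂ = 6, y₂ ≡ 4 (mod 23). M₃ = 69, y₃ ≡ 1 (mod 2). r = 1×46×1 + 13×6×4 + 1×69×1 ≡ 13 (mod 138)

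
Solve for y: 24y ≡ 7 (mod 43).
20

Since gcd(24, 43) = 1 divides 7, a solution exists.
Multiply both sides by the inverse of 24 mod 43:
  24^(-1) mod 43 = 9
  x ≡ 9 × 7 ≡ 63 ≡ 20 (mod 43)
Verification: 24 × 20 = 480 = 11 × 43 + 7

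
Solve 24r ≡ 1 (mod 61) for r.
24^(-1) ≡ 28 (mod 61). Verification: 24 × 28 = 672 ≡ 1 (mod 61)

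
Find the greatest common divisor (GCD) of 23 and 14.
1

Using the Euclidean algorithm:
23 = 1 × 14 + 9
14 = 1 × 9 + 5
9 = 1 × 5 + 4
5 = 1 × 4 + 1
4 = 4 × 1 + 0

GCD(23, 14) = 1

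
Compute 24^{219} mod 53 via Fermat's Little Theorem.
15

By Fermat's Little Theorem, a^(p-1) ≡ 1 (mod p) for prime p and gcd(a, p) = 1
Here p = 53, so 24^52 ≡ 1 (mod 53)
We can reduce the exponent: 219 mod 52 = 11
So 24^219 ≡ 24^11 (mod 53)
Computing: 24^11 mod 53 = 15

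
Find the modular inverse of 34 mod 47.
34^(-1) ≡ 18 (mod 47). Verification: 34 × 18 = 612 ≡ 1 (mod 47)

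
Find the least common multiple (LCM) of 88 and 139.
12232

First find GCD(88, 139) using the Euclidean algorithm:
88 = 0 × 139 + 88
139 = 1 × 88 + 51
88 = 1 × 51 + 37
51 = 1 × 37 + 14
37 = 2 × 14 + 9
14 = 1 × 9 + 5
9 = 1 × 5 + 4
5 = 1 × 4 + 1
4 = 4 × 1 + 0
GCD(88, 139) = 1

LCM formula: LCM(a, b) = (a × b) / GCD(a, b)
LCM(88, 139) = (88 × 139) / 1
LCM(88, 139) = 12232 / 1
LCM(88, 139) = 12232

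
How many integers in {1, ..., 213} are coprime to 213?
140

Prime factorization: 213 = 3 × 71
Using the formula φ(n) = n × Π(1 - 1/p) for each prime factor p:
φ(213) = 213 × (1 - 1/3) × (1 - 1/71)
φ(213) = 140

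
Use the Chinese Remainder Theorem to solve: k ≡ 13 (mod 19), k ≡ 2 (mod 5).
32

Using the Chinese Remainder Theorem:
M = product of moduli = 95
For equation 1: M_1 = 5, 5 ≡ 5 (mod 19), inverse of 5 mod 19 is 4 (check: 5 × 4 = 20 ≡ 1 (mod 19))
For equation 2: M_2 = 19, 19 ≡ 4 (mod 5), inverse of 19 mod 5 is 4 (check: 4 × 4 = 16 ≡ 1 (mod 5))
Combine: k ≡ Σ r_i×M_i×(M_i⁻¹ mod m_i) = 13×5×4 + 2×19×4 = 260 + 152 = 412
412 mod 95 = 32
k ≡ 32 (mod 95)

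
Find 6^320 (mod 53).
Using Fermat: 6^{52} ≡ 1 (mod 53). 320 ≡ 8 (mod 52). So 6^{320} ≡ 6^{8} ≡ 46 (mod 53)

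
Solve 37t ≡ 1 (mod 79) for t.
47

Using Extended Euclidean Algorithm:
gcd(37, 79) = 1
Bezout coefficients: 37 × -32 + 79 × 15 = 1
So 37 × -32 ≡ 1 (mod 79)
The inverse is -32 mod 79 = 47
Verification: 37 × 47 = 1739 = 22 × 79 + 1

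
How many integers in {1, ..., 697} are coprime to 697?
640

Prime factorization: 697 = 17 × 41
Using the formula φ(n) = n × Π(1 - 1/p) for each prime factor p:
φ(697) = 697 × (1 - 1/17) × (1 - 1/41)
φ(697) = 640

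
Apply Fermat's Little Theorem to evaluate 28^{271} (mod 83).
16

By Fermat's Little Theorem, a^(p-1) ≡ 1 (mod p) for prime p and gcd(a, p) = 1
Here p = 83, so 28^82 ≡ 1 (mod 83)
We can reduce the exponent: 271 mod 82 = 25
So 28^271 ≡ 28^25 (mod 83)
Computing: 28^25 mod 83 = 16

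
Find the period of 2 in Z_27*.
Powers of 2 mod 27: 2^1≡2, 2^2≡4, 2^3≡8, 2^4≡16, 2^5≡5, 2^6≡10, 2^7≡20, 2^8≡13, 2^9≡26, 2^10≡25, 2^11≡23, 2^12≡19, 2^13≡11, 2^14≡22, 2^15≡17, 2^16≡7, 2^17≡14, 2^18≡1. Order = 18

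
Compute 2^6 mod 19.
6 = 4 + 2 (binary 110). Repeated squaring mod 19: 2^1 ≡ 2; 2^2 ≡ 2² = 4 ≡ 4; 2^4 ≡ 4² = 16 ≡ 16. Multiply: 2^6 = 2^4 × 2^2 ≡ 16 × 4 (mod 19): 16 × 4 = 64 ≡ 7. So 2^6 ≡ 7 (mod 19).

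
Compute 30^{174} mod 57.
39

Using successive squaring:
Binary expansion of 174: 10101110
Powers of 30 mod 57 (each is the square of the previous):
  30^1 ≡ 30 (mod 57)
  30^2 ≡ 30² = 900 ≡ 45 (mod 57)
  30^4 ≡ 45² = 2025 ≡ 30 (mod 57)
  30^8 ≡ 30² = 900 ≡ 45 (mod 57)
  30^16 ≡ 45² = 2025 ≡ 30 (mod 57)
  30^32 ≡ 30² = 900 ≡ 45 (mod 57)
  30^64 ≡ 45² = 2025 ≡ 30 (mod 57)
  30^128 ≡ 30² = 900 ≡ 45 (mod 57)
174 = 128 + 32 + 8 + 4 + 2, so 30^174 = 30^128 × 30^32 × 30^8 × 30^4 × 30^2 ≡ 45 × 45 × 45 × 30 × 45 (mod 57)
Multiplying step by step:
  45 × 45 = 2025 ≡ 30 (mod 57)
  30 × 45 = 1350 ≡ 39 (mod 57)
  39 × 30 = 1170 ≡ 30 (mod 57)
  30 × 45 = 1350 ≡ 39 (mod 57)
Result: 30^174 ≡ 39 (mod 57)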